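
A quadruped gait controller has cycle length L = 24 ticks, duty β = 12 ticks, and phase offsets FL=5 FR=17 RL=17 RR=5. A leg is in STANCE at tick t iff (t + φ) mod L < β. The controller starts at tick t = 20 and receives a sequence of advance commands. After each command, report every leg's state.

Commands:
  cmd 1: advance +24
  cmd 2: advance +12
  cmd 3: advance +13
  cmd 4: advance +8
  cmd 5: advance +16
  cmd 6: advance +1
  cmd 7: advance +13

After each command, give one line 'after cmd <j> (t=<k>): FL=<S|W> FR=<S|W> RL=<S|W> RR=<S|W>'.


start t=20: FL=S FR=W RL=W RR=S
cmd 1: advance +24 → t=44, phase=(1,13,13,1) → FL=S FR=W RL=W RR=S
cmd 2: advance +12 → t=56, phase=(13,1,1,13) → FL=W FR=S RL=S RR=W
cmd 3: advance +13 → t=69, phase=(2,14,14,2) → FL=S FR=W RL=W RR=S
cmd 4: advance +8 → t=77, phase=(10,22,22,10) → FL=S FR=W RL=W RR=S
cmd 5: advance +16 → t=93, phase=(2,14,14,2) → FL=S FR=W RL=W RR=S
cmd 6: advance +1 → t=94, phase=(3,15,15,3) → FL=S FR=W RL=W RR=S
cmd 7: advance +13 → t=107, phase=(16,4,4,16) → FL=W FR=S RL=S RR=W

after cmd 1 (t=44): FL=S FR=W RL=W RR=S
after cmd 2 (t=56): FL=W FR=S RL=S RR=W
after cmd 3 (t=69): FL=S FR=W RL=W RR=S
after cmd 4 (t=77): FL=S FR=W RL=W RR=S
after cmd 5 (t=93): FL=S FR=W RL=W RR=S
after cmd 6 (t=94): FL=S FR=W RL=W RR=S
after cmd 7 (t=107): FL=W FR=S RL=S RR=W


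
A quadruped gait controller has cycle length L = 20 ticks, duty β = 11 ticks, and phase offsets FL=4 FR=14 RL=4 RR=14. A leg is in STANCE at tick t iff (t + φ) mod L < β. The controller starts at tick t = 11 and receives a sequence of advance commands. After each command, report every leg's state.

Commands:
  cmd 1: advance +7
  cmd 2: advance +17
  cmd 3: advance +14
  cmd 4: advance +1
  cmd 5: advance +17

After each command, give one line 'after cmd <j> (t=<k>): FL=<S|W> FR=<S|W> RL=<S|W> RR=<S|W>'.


start t=11: FL=W FR=S RL=W RR=S
cmd 1: advance +7 → t=18, phase=(2,12,2,12) → FL=S FR=W RL=S RR=W
cmd 2: advance +17 → t=35, phase=(19,9,19,9) → FL=W FR=S RL=W RR=S
cmd 3: advance +14 → t=49, phase=(13,3,13,3) → FL=W FR=S RL=W RR=S
cmd 4: advance +1 → t=50, phase=(14,4,14,4) → FL=W FR=S RL=W RR=S
cmd 5: advance +17 → t=67, phase=(11,1,11,1) → FL=W FR=S RL=W RR=S

after cmd 1 (t=18): FL=S FR=W RL=S RR=W
after cmd 2 (t=35): FL=W FR=S RL=W RR=S
after cmd 3 (t=49): FL=W FR=S RL=W RR=S
after cmd 4 (t=50): FL=W FR=S RL=W RR=S
after cmd 5 (t=67): FL=W FR=S RL=W RR=S


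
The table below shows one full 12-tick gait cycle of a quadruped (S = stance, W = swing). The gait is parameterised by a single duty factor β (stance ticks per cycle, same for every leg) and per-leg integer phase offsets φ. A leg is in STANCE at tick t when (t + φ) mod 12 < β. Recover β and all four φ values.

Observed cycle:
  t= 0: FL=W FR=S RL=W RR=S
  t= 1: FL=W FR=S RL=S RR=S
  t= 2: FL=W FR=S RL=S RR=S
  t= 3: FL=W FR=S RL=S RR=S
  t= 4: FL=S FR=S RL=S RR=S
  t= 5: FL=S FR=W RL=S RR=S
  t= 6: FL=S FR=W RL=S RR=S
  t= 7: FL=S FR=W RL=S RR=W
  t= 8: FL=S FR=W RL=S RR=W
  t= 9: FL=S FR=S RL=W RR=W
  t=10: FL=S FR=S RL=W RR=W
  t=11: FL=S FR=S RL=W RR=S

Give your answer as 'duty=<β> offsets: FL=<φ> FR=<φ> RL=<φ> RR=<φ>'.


duty β = stance ticks per leg = 8
FL: stance ticks = 8; W→S at t=4 → φ=8
FR: stance ticks = 8; W→S at t=9 → φ=3
RL: stance ticks = 8; W→S at t=1 → φ=11
RR: stance ticks = 8; W→S at t=11 → φ=1

duty=8 offsets: FL=8 FR=3 RL=11 RR=1


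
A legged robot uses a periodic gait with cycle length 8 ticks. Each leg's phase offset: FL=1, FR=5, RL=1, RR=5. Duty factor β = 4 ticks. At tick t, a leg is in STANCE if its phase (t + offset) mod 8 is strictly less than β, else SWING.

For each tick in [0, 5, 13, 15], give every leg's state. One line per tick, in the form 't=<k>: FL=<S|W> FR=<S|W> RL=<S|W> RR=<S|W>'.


t=0: phase=(1,5,1,5) vs β=4 → FL=S FR=W RL=S RR=W
t=5: phase=(6,2,6,2) vs β=4 → FL=W FR=S RL=W RR=S
t=13: phase=(6,2,6,2) vs β=4 → FL=W FR=S RL=W RR=S
t=15: phase=(0,4,0,4) vs β=4 → FL=S FR=W RL=S RR=W

t=0: FL=S FR=W RL=S RR=W
t=5: FL=W FR=S RL=W RR=S
t=13: FL=W FR=S RL=W RR=S
t=15: FL=S FR=W RL=S RR=W


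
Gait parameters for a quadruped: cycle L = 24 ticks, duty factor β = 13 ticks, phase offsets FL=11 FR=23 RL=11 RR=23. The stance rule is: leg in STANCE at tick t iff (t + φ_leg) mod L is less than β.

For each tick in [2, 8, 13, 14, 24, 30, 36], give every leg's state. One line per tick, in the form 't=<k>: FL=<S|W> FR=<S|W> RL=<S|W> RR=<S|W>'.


t=2: phase=(13,1,13,1) vs β=13 → FL=W FR=S RL=W RR=S
t=8: phase=(19,7,19,7) vs β=13 → FL=W FR=S RL=W RR=S
t=13: phase=(0,12,0,12) vs β=13 → FL=S FR=S RL=S RR=S
t=14: phase=(1,13,1,13) vs β=13 → FL=S FR=W RL=S RR=W
t=24: phase=(11,23,11,23) vs β=13 → FL=S FR=W RL=S RR=W
t=30: phase=(17,5,17,5) vs β=13 → FL=W FR=S RL=W RR=S
t=36: phase=(23,11,23,11) vs β=13 → FL=W FR=S RL=W RR=S

t=2: FL=W FR=S RL=W RR=S
t=8: FL=W FR=S RL=W RR=S
t=13: FL=S FR=S RL=S RR=S
t=14: FL=S FR=W RL=S RR=W
t=24: FL=S FR=W RL=S RR=W
t=30: FL=W FR=S RL=W RR=S
t=36: FL=W FR=S RL=W RR=S


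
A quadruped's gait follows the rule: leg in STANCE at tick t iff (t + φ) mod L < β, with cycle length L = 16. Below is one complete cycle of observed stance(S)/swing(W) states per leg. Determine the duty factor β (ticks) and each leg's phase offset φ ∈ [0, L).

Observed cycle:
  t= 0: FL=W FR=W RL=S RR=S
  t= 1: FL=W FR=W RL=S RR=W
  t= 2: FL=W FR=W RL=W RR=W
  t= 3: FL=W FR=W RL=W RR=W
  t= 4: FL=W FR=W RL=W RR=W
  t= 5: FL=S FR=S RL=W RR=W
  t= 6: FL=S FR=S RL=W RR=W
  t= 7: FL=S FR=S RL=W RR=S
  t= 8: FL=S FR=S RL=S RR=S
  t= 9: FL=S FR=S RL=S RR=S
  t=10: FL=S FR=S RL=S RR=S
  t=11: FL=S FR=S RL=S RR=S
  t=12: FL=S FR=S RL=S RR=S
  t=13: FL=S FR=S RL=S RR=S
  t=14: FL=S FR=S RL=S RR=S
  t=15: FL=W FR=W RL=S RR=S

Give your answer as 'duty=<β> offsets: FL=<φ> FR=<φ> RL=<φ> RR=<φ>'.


duty β = stance ticks per leg = 10
FL: stance ticks = 10; W→S at t=5 → φ=11
FR: stance ticks = 10; W→S at t=5 → φ=11
RL: stance ticks = 10; W→S at t=8 → φ=8
RR: stance ticks = 10; W→S at t=7 → φ=9

duty=10 offsets: FL=11 FR=11 RL=8 RR=9


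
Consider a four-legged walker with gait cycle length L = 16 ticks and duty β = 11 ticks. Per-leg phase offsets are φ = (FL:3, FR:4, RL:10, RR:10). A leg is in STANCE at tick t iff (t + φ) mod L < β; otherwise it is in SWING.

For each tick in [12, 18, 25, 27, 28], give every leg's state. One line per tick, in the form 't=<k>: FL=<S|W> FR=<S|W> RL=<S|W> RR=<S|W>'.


t=12: phase=(15,0,6,6) vs β=11 → FL=W FR=S RL=S RR=S
t=18: phase=(5,6,12,12) vs β=11 → FL=S FR=S RL=W RR=W
t=25: phase=(12,13,3,3) vs β=11 → FL=W FR=W RL=S RR=S
t=27: phase=(14,15,5,5) vs β=11 → FL=W FR=W RL=S RR=S
t=28: phase=(15,0,6,6) vs β=11 → FL=W FR=S RL=S RR=S

t=12: FL=W FR=S RL=S RR=S
t=18: FL=S FR=S RL=W RR=W
t=25: FL=W FR=W RL=S RR=S
t=27: FL=W FR=W RL=S RR=S
t=28: FL=W FR=S RL=S RR=S


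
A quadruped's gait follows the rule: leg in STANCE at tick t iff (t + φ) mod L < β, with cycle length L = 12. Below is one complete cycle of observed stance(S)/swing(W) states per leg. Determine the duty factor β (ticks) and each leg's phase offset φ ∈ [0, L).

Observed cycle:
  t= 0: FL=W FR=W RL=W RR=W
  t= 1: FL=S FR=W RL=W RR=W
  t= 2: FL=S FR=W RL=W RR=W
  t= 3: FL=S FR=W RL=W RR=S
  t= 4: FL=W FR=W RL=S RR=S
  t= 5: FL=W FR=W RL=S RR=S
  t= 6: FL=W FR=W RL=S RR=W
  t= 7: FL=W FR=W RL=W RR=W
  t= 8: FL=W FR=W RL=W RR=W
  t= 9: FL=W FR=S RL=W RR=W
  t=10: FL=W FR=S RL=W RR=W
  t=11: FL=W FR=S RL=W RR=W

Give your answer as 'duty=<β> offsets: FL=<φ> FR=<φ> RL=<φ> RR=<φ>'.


duty=3 offsets: FL=11 FR=3 RL=8 RR=9

duty β = stance ticks per leg = 3
FL: stance ticks = 3; W→S at t=1 → φ=11
FR: stance ticks = 3; W→S at t=9 → φ=3
RL: stance ticks = 3; W→S at t=4 → φ=8
RR: stance ticks = 3; W→S at t=3 → φ=9


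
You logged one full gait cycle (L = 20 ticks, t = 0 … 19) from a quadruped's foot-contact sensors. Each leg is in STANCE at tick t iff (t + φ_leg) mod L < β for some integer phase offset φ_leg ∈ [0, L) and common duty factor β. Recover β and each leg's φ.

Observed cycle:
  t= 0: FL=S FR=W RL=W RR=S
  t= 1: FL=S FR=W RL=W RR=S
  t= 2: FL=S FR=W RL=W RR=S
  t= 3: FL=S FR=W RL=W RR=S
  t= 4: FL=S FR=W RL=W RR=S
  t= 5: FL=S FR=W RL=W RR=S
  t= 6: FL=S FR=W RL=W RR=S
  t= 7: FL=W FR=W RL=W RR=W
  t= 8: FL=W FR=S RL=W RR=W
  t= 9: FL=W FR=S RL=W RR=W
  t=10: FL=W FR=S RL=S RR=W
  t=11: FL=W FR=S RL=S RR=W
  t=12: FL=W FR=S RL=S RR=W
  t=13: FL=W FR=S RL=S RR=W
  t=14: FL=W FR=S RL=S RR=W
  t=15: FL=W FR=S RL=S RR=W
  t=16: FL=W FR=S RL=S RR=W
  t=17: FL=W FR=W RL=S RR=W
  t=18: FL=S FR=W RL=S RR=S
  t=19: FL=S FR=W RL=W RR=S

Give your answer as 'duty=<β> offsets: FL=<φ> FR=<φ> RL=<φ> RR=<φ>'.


duty β = stance ticks per leg = 9
FL: stance ticks = 9; W→S at t=18 → φ=2
FR: stance ticks = 9; W→S at t=8 → φ=12
RL: stance ticks = 9; W→S at t=10 → φ=10
RR: stance ticks = 9; W→S at t=18 → φ=2

duty=9 offsets: FL=2 FR=12 RL=10 RR=2


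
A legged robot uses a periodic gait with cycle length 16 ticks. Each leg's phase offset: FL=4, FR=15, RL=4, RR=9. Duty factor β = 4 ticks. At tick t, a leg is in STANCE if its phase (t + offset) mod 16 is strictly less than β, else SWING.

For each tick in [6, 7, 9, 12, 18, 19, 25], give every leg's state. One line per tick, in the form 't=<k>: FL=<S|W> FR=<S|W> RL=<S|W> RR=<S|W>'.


t=6: FL=W FR=W RL=W RR=W
t=7: FL=W FR=W RL=W RR=S
t=9: FL=W FR=W RL=W RR=S
t=12: FL=S FR=W RL=S RR=W
t=18: FL=W FR=S RL=W RR=W
t=19: FL=W FR=S RL=W RR=W
t=25: FL=W FR=W RL=W RR=S

t=6: phase=(10,5,10,15) vs β=4 → FL=W FR=W RL=W RR=W
t=7: phase=(11,6,11,0) vs β=4 → FL=W FR=W RL=W RR=S
t=9: phase=(13,8,13,2) vs β=4 → FL=W FR=W RL=W RR=S
t=12: phase=(0,11,0,5) vs β=4 → FL=S FR=W RL=S RR=W
t=18: phase=(6,1,6,11) vs β=4 → FL=W FR=S RL=W RR=W
t=19: phase=(7,2,7,12) vs β=4 → FL=W FR=S RL=W RR=W
t=25: phase=(13,8,13,2) vs β=4 → FL=W FR=W RL=W RR=S


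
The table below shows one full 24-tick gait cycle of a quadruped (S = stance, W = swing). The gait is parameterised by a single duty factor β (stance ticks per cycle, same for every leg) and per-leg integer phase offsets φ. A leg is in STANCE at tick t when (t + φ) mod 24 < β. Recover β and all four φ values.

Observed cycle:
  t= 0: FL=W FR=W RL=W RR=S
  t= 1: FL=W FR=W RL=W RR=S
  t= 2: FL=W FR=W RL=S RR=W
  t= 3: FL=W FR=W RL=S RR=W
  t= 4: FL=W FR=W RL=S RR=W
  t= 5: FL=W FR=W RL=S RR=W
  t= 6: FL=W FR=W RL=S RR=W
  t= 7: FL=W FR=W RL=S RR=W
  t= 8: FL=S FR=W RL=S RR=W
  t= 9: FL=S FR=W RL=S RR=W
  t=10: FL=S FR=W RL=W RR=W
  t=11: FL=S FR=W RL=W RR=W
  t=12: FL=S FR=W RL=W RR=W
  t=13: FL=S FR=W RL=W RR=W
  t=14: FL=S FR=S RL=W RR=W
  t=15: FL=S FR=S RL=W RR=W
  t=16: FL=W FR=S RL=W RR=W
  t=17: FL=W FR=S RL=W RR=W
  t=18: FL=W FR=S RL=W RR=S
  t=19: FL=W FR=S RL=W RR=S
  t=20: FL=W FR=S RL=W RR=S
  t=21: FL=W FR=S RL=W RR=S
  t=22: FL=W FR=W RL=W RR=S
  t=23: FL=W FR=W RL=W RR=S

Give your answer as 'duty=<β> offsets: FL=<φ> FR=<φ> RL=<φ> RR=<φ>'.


duty=8 offsets: FL=16 FR=10 RL=22 RR=6

duty β = stance ticks per leg = 8
FL: stance ticks = 8; W→S at t=8 → φ=16
FR: stance ticks = 8; W→S at t=14 → φ=10
RL: stance ticks = 8; W→S at t=2 → φ=22
RR: stance ticks = 8; W→S at t=18 → φ=6


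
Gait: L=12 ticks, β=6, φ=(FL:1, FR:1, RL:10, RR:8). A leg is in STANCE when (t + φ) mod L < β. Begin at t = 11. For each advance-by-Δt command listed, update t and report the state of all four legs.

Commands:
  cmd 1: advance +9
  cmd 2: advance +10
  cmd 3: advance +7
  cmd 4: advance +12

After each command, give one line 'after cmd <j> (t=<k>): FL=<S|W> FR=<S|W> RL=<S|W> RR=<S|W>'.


start t=11: FL=S FR=S RL=W RR=W
cmd 1: advance +9 → t=20, phase=(9,9,6,4) → FL=W FR=W RL=W RR=S
cmd 2: advance +10 → t=30, phase=(7,7,4,2) → FL=W FR=W RL=S RR=S
cmd 3: advance +7 → t=37, phase=(2,2,11,9) → FL=S FR=S RL=W RR=W
cmd 4: advance +12 → t=49, phase=(2,2,11,9) → FL=S FR=S RL=W RR=W

after cmd 1 (t=20): FL=W FR=W RL=W RR=S
after cmd 2 (t=30): FL=W FR=W RL=S RR=S
after cmd 3 (t=37): FL=S FR=S RL=W RR=W
after cmd 4 (t=49): FL=S FR=S RL=W RR=W


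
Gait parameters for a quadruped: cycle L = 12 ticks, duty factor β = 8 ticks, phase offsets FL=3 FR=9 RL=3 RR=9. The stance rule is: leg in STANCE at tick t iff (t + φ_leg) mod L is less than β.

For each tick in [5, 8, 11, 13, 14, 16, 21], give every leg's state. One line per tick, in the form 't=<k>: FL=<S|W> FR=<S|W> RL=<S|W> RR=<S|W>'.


t=5: FL=W FR=S RL=W RR=S
t=8: FL=W FR=S RL=W RR=S
t=11: FL=S FR=W RL=S RR=W
t=13: FL=S FR=W RL=S RR=W
t=14: FL=S FR=W RL=S RR=W
t=16: FL=S FR=S RL=S RR=S
t=21: FL=S FR=S RL=S RR=S

t=5: phase=(8,2,8,2) vs β=8 → FL=W FR=S RL=W RR=S
t=8: phase=(11,5,11,5) vs β=8 → FL=W FR=S RL=W RR=S
t=11: phase=(2,8,2,8) vs β=8 → FL=S FR=W RL=S RR=W
t=13: phase=(4,10,4,10) vs β=8 → FL=S FR=W RL=S RR=W
t=14: phase=(5,11,5,11) vs β=8 → FL=S FR=W RL=S RR=W
t=16: phase=(7,1,7,1) vs β=8 → FL=S FR=S RL=S RR=S
t=21: phase=(0,6,0,6) vs β=8 → FL=S FR=S RL=S RR=S


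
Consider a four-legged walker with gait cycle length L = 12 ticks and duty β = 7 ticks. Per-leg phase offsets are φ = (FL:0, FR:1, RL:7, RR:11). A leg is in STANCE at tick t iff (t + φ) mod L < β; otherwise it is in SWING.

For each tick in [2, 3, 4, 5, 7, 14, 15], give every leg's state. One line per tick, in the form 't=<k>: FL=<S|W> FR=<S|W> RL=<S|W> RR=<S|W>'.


t=2: phase=(2,3,9,1) vs β=7 → FL=S FR=S RL=W RR=S
t=3: phase=(3,4,10,2) vs β=7 → FL=S FR=S RL=W RR=S
t=4: phase=(4,5,11,3) vs β=7 → FL=S FR=S RL=W RR=S
t=5: phase=(5,6,0,4) vs β=7 → FL=S FR=S RL=S RR=S
t=7: phase=(7,8,2,6) vs β=7 → FL=W FR=W RL=S RR=S
t=14: phase=(2,3,9,1) vs β=7 → FL=S FR=S RL=W RR=S
t=15: phase=(3,4,10,2) vs β=7 → FL=S FR=S RL=W RR=S

t=2: FL=S FR=S RL=W RR=S
t=3: FL=S FR=S RL=W RR=S
t=4: FL=S FR=S RL=W RR=S
t=5: FL=S FR=S RL=S RR=S
t=7: FL=W FR=W RL=S RR=S
t=14: FL=S FR=S RL=W RR=S
t=15: FL=S FR=S RL=W RR=S


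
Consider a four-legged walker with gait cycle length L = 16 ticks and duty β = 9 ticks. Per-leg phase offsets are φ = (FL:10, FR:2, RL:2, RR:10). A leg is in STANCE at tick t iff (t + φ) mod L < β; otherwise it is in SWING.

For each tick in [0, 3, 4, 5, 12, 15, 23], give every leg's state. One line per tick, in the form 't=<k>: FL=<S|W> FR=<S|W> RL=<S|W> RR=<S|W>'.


t=0: phase=(10,2,2,10) vs β=9 → FL=W FR=S RL=S RR=W
t=3: phase=(13,5,5,13) vs β=9 → FL=W FR=S RL=S RR=W
t=4: phase=(14,6,6,14) vs β=9 → FL=W FR=S RL=S RR=W
t=5: phase=(15,7,7,15) vs β=9 → FL=W FR=S RL=S RR=W
t=12: phase=(6,14,14,6) vs β=9 → FL=S FR=W RL=W RR=S
t=15: phase=(9,1,1,9) vs β=9 → FL=W FR=S RL=S RR=W
t=23: phase=(1,9,9,1) vs β=9 → FL=S FR=W RL=W RR=S

t=0: FL=W FR=S RL=S RR=W
t=3: FL=W FR=S RL=S RR=W
t=4: FL=W FR=S RL=S RR=W
t=5: FL=W FR=S RL=S RR=W
t=12: FL=S FR=W RL=W RR=S
t=15: FL=W FR=S RL=S RR=W
t=23: FL=S FR=W RL=W RR=S


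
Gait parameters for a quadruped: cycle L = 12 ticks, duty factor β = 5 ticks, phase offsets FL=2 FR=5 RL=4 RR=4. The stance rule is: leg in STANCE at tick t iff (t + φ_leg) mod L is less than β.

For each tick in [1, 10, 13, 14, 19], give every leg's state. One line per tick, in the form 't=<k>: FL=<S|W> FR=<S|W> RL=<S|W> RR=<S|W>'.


t=1: phase=(3,6,5,5) vs β=5 → FL=S FR=W RL=W RR=W
t=10: phase=(0,3,2,2) vs β=5 → FL=S FR=S RL=S RR=S
t=13: phase=(3,6,5,5) vs β=5 → FL=S FR=W RL=W RR=W
t=14: phase=(4,7,6,6) vs β=5 → FL=S FR=W RL=W RR=W
t=19: phase=(9,0,11,11) vs β=5 → FL=W FR=S RL=W RR=W

t=1: FL=S FR=W RL=W RR=W
t=10: FL=S FR=S RL=S RR=S
t=13: FL=S FR=W RL=W RR=W
t=14: FL=S FR=W RL=W RR=W
t=19: FL=W FR=S RL=W RR=W


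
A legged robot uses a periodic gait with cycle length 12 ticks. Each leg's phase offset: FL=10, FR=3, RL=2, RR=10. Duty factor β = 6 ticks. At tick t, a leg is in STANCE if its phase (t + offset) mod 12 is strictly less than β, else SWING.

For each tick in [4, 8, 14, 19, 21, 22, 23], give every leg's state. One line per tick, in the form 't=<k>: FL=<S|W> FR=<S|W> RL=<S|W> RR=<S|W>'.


t=4: FL=S FR=W RL=W RR=S
t=8: FL=W FR=W RL=W RR=W
t=14: FL=S FR=S RL=S RR=S
t=19: FL=S FR=W RL=W RR=S
t=21: FL=W FR=S RL=W RR=W
t=22: FL=W FR=S RL=S RR=W
t=23: FL=W FR=S RL=S RR=W

t=4: phase=(2,7,6,2) vs β=6 → FL=S FR=W RL=W RR=S
t=8: phase=(6,11,10,6) vs β=6 → FL=W FR=W RL=W RR=W
t=14: phase=(0,5,4,0) vs β=6 → FL=S FR=S RL=S RR=S
t=19: phase=(5,10,9,5) vs β=6 → FL=S FR=W RL=W RR=S
t=21: phase=(7,0,11,7) vs β=6 → FL=W FR=S RL=W RR=W
t=22: phase=(8,1,0,8) vs β=6 → FL=W FR=S RL=S RR=W
t=23: phase=(9,2,1,9) vs β=6 → FL=W FR=S RL=S RR=W


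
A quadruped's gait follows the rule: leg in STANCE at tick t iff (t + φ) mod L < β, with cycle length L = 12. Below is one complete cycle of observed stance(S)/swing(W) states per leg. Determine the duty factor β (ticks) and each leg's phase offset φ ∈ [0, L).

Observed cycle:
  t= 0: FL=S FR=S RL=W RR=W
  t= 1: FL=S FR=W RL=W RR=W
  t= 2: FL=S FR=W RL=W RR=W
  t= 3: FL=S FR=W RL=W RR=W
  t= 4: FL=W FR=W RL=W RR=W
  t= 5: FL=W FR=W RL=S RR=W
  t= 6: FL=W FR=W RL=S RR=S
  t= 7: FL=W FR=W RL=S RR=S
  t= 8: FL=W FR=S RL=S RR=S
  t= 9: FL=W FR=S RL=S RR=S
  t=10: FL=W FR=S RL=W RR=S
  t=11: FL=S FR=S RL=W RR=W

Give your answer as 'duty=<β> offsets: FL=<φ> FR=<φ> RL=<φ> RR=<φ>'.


duty=5 offsets: FL=1 FR=4 RL=7 RR=6

duty β = stance ticks per leg = 5
FL: stance ticks = 5; W→S at t=11 → φ=1
FR: stance ticks = 5; W→S at t=8 → φ=4
RL: stance ticks = 5; W→S at t=5 → φ=7
RR: stance ticks = 5; W→S at t=6 → φ=6


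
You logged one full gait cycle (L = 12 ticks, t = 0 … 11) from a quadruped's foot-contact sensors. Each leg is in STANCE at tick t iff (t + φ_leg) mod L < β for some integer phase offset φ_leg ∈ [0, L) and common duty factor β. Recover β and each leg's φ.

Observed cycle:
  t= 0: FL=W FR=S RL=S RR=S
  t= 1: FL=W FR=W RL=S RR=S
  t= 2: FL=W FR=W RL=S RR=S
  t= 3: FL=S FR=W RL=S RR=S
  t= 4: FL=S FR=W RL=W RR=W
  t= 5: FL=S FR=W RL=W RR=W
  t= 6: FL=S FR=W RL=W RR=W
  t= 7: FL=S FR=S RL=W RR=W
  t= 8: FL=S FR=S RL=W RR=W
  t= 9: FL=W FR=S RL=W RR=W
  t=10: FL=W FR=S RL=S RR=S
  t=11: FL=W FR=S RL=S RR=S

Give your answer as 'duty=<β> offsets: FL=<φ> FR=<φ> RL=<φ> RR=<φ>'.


duty=6 offsets: FL=9 FR=5 RL=2 RR=2

duty β = stance ticks per leg = 6
FL: stance ticks = 6; W→S at t=3 → φ=9
FR: stance ticks = 6; W→S at t=7 → φ=5
RL: stance ticks = 6; W→S at t=10 → φ=2
RR: stance ticks = 6; W→S at t=10 → φ=2


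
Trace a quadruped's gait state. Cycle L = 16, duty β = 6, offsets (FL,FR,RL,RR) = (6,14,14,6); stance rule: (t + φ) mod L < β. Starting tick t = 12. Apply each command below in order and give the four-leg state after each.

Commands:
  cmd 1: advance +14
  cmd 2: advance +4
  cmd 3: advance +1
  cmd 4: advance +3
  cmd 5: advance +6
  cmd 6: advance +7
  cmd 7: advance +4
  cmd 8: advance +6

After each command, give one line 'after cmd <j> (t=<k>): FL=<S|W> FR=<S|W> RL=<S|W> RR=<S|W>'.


after cmd 1 (t=26): FL=S FR=W RL=W RR=S
after cmd 2 (t=30): FL=S FR=W RL=W RR=S
after cmd 3 (t=31): FL=S FR=W RL=W RR=S
after cmd 4 (t=34): FL=W FR=S RL=S RR=W
after cmd 5 (t=40): FL=W FR=W RL=W RR=W
after cmd 6 (t=47): FL=S FR=W RL=W RR=S
after cmd 7 (t=51): FL=W FR=S RL=S RR=W
after cmd 8 (t=57): FL=W FR=W RL=W RR=W

start t=12: FL=S FR=W RL=W RR=S
cmd 1: advance +14 → t=26, phase=(0,8,8,0) → FL=S FR=W RL=W RR=S
cmd 2: advance +4 → t=30, phase=(4,12,12,4) → FL=S FR=W RL=W RR=S
cmd 3: advance +1 → t=31, phase=(5,13,13,5) → FL=S FR=W RL=W RR=S
cmd 4: advance +3 → t=34, phase=(8,0,0,8) → FL=W FR=S RL=S RR=W
cmd 5: advance +6 → t=40, phase=(14,6,6,14) → FL=W FR=W RL=W RR=W
cmd 6: advance +7 → t=47, phase=(5,13,13,5) → FL=S FR=W RL=W RR=S
cmd 7: advance +4 → t=51, phase=(9,1,1,9) → FL=W FR=S RL=S RR=W
cmd 8: advance +6 → t=57, phase=(15,7,7,15) → FL=W FR=W RL=W RR=W


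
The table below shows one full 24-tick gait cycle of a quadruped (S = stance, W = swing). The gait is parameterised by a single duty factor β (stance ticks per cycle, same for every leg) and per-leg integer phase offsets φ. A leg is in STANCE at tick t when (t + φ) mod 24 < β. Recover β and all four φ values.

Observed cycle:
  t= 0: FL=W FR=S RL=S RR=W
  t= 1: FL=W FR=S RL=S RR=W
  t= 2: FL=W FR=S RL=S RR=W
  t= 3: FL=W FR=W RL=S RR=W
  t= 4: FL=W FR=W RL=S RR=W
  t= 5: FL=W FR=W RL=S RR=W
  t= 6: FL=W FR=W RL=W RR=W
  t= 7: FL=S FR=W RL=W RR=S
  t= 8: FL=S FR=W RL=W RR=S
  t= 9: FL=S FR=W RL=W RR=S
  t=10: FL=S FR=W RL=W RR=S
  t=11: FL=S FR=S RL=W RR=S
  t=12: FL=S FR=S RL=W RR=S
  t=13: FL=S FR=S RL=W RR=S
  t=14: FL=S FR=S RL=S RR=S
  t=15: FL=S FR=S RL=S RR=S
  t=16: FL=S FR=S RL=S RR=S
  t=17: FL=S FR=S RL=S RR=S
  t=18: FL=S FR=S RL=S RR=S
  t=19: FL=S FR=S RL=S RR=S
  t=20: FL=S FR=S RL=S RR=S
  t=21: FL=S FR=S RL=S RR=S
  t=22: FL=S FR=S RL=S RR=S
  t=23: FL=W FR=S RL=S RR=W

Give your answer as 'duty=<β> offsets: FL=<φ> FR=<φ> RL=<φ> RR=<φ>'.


duty=16 offsets: FL=17 FR=13 RL=10 RR=17

duty β = stance ticks per leg = 16
FL: stance ticks = 16; W→S at t=7 → φ=17
FR: stance ticks = 16; W→S at t=11 → φ=13
RL: stance ticks = 16; W→S at t=14 → φ=10
RR: stance ticks = 16; W→S at t=7 → φ=17


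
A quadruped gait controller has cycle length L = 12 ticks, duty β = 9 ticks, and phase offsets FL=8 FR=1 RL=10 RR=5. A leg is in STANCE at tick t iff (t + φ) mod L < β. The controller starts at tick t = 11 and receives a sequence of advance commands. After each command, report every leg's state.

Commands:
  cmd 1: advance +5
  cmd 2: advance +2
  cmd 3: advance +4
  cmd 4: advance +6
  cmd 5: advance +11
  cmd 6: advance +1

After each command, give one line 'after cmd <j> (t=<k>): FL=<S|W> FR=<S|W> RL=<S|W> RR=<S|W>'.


after cmd 1 (t=16): FL=S FR=S RL=S RR=W
after cmd 2 (t=18): FL=S FR=S RL=S RR=W
after cmd 3 (t=22): FL=S FR=W RL=S RR=S
after cmd 4 (t=28): FL=S FR=S RL=S RR=W
after cmd 5 (t=39): FL=W FR=S RL=S RR=S
after cmd 6 (t=40): FL=S FR=S RL=S RR=W

start t=11: FL=S FR=S RL=W RR=S
cmd 1: advance +5 → t=16, phase=(0,5,2,9) → FL=S FR=S RL=S RR=W
cmd 2: advance +2 → t=18, phase=(2,7,4,11) → FL=S FR=S RL=S RR=W
cmd 3: advance +4 → t=22, phase=(6,11,8,3) → FL=S FR=W RL=S RR=S
cmd 4: advance +6 → t=28, phase=(0,5,2,9) → FL=S FR=S RL=S RR=W
cmd 5: advance +11 → t=39, phase=(11,4,1,8) → FL=W FR=S RL=S RR=S
cmd 6: advance +1 → t=40, phase=(0,5,2,9) → FL=S FR=S RL=S RR=W


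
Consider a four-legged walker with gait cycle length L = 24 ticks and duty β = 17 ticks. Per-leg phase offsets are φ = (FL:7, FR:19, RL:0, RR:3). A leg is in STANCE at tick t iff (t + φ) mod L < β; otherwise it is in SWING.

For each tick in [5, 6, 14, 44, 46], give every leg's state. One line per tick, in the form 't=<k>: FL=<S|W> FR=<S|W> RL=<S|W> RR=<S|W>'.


t=5: FL=S FR=S RL=S RR=S
t=6: FL=S FR=S RL=S RR=S
t=14: FL=W FR=S RL=S RR=W
t=44: FL=S FR=S RL=W RR=W
t=46: FL=S FR=W RL=W RR=S

t=5: phase=(12,0,5,8) vs β=17 → FL=S FR=S RL=S RR=S
t=6: phase=(13,1,6,9) vs β=17 → FL=S FR=S RL=S RR=S
t=14: phase=(21,9,14,17) vs β=17 → FL=W FR=S RL=S RR=W
t=44: phase=(3,15,20,23) vs β=17 → FL=S FR=S RL=W RR=W
t=46: phase=(5,17,22,1) vs β=17 → FL=S FR=W RL=W RR=S


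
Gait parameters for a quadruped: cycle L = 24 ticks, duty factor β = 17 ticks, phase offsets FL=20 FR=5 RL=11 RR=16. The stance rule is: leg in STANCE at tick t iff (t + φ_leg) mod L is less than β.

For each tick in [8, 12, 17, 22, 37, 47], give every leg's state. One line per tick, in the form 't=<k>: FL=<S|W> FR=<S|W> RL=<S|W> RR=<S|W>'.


t=8: phase=(4,13,19,0) vs β=17 → FL=S FR=S RL=W RR=S
t=12: phase=(8,17,23,4) vs β=17 → FL=S FR=W RL=W RR=S
t=17: phase=(13,22,4,9) vs β=17 → FL=S FR=W RL=S RR=S
t=22: phase=(18,3,9,14) vs β=17 → FL=W FR=S RL=S RR=S
t=37: phase=(9,18,0,5) vs β=17 → FL=S FR=W RL=S RR=S
t=47: phase=(19,4,10,15) vs β=17 → FL=W FR=S RL=S RR=S

t=8: FL=S FR=S RL=W RR=S
t=12: FL=S FR=W RL=W RR=S
t=17: FL=S FR=W RL=S RR=S
t=22: FL=W FR=S RL=S RR=S
t=37: FL=S FR=W RL=S RR=S
t=47: FL=W FR=S RL=S RR=S


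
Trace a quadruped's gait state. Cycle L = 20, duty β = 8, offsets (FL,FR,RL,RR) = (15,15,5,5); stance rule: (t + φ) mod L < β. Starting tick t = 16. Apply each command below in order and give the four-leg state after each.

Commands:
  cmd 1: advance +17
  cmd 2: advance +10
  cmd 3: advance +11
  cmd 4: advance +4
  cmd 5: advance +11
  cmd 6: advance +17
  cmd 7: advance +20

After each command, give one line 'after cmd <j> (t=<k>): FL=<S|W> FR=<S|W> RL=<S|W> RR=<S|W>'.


after cmd 1 (t=33): FL=W FR=W RL=W RR=W
after cmd 2 (t=43): FL=W FR=W RL=W RR=W
after cmd 3 (t=54): FL=W FR=W RL=W RR=W
after cmd 4 (t=58): FL=W FR=W RL=S RR=S
after cmd 5 (t=69): FL=S FR=S RL=W RR=W
after cmd 6 (t=86): FL=S FR=S RL=W RR=W
after cmd 7 (t=106): FL=S FR=S RL=W RR=W

start t=16: FL=W FR=W RL=S RR=S
cmd 1: advance +17 → t=33, phase=(8,8,18,18) → FL=W FR=W RL=W RR=W
cmd 2: advance +10 → t=43, phase=(18,18,8,8) → FL=W FR=W RL=W RR=W
cmd 3: advance +11 → t=54, phase=(9,9,19,19) → FL=W FR=W RL=W RR=W
cmd 4: advance +4 → t=58, phase=(13,13,3,3) → FL=W FR=W RL=S RR=S
cmd 5: advance +11 → t=69, phase=(4,4,14,14) → FL=S FR=S RL=W RR=W
cmd 6: advance +17 → t=86, phase=(1,1,11,11) → FL=S FR=S RL=W RR=W
cmd 7: advance +20 → t=106, phase=(1,1,11,11) → FL=S FR=S RL=W RR=W


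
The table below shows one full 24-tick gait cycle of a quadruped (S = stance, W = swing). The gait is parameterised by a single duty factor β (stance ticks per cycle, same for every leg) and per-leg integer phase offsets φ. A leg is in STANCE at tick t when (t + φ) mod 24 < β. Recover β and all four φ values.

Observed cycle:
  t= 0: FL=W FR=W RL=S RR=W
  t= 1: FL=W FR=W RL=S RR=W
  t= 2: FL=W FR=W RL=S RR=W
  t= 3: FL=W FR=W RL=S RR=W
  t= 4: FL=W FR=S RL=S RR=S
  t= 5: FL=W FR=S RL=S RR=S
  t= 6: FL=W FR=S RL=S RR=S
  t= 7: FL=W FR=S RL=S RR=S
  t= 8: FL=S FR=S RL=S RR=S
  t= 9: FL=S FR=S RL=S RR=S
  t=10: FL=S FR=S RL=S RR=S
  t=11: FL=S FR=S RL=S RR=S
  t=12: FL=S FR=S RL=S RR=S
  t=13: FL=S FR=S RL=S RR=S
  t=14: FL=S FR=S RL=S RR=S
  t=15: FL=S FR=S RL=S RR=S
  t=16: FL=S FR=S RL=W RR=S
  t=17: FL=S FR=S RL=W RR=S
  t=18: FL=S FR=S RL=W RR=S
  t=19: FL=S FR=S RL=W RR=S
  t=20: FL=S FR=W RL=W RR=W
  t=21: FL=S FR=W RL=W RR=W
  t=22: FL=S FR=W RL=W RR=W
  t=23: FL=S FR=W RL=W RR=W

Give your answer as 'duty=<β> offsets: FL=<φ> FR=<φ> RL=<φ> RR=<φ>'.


duty β = stance ticks per leg = 16
FL: stance ticks = 16; W→S at t=8 → φ=16
FR: stance ticks = 16; W→S at t=4 → φ=20
RL: stance ticks = 16; W→S at t=0 → φ=0
RR: stance ticks = 16; W→S at t=4 → φ=20

duty=16 offsets: FL=16 FR=20 RL=0 RR=20


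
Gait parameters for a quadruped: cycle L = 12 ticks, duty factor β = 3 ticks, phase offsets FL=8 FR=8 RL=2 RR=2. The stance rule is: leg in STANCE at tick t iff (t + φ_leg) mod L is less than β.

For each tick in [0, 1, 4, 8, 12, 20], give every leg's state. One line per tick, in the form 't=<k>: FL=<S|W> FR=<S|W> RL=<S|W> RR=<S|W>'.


t=0: phase=(8,8,2,2) vs β=3 → FL=W FR=W RL=S RR=S
t=1: phase=(9,9,3,3) vs β=3 → FL=W FR=W RL=W RR=W
t=4: phase=(0,0,6,6) vs β=3 → FL=S FR=S RL=W RR=W
t=8: phase=(4,4,10,10) vs β=3 → FL=W FR=W RL=W RR=W
t=12: phase=(8,8,2,2) vs β=3 → FL=W FR=W RL=S RR=S
t=20: phase=(4,4,10,10) vs β=3 → FL=W FR=W RL=W RR=W

t=0: FL=W FR=W RL=S RR=S
t=1: FL=W FR=W RL=W RR=W
t=4: FL=S FR=S RL=W RR=W
t=8: FL=W FR=W RL=W RR=W
t=12: FL=W FR=W RL=S RR=S
t=20: FL=W FR=W RL=W RR=W


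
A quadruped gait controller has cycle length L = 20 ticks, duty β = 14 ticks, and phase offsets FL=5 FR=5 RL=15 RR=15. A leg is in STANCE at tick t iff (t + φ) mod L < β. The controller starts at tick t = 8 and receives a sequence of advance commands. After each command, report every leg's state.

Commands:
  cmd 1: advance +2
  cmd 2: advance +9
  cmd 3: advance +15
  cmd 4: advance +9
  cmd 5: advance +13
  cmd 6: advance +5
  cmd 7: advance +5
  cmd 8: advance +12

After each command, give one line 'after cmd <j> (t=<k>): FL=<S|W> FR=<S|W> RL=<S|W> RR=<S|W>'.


after cmd 1 (t=10): FL=W FR=W RL=S RR=S
after cmd 2 (t=19): FL=S FR=S RL=W RR=W
after cmd 3 (t=34): FL=W FR=W RL=S RR=S
after cmd 4 (t=43): FL=S FR=S RL=W RR=W
after cmd 5 (t=56): FL=S FR=S RL=S RR=S
after cmd 6 (t=61): FL=S FR=S RL=W RR=W
after cmd 7 (t=66): FL=S FR=S RL=S RR=S
after cmd 8 (t=78): FL=S FR=S RL=S RR=S

start t=8: FL=S FR=S RL=S RR=S
cmd 1: advance +2 → t=10, phase=(15,15,5,5) → FL=W FR=W RL=S RR=S
cmd 2: advance +9 → t=19, phase=(4,4,14,14) → FL=S FR=S RL=W RR=W
cmd 3: advance +15 → t=34, phase=(19,19,9,9) → FL=W FR=W RL=S RR=S
cmd 4: advance +9 → t=43, phase=(8,8,18,18) → FL=S FR=S RL=W RR=W
cmd 5: advance +13 → t=56, phase=(1,1,11,11) → FL=S FR=S RL=S RR=S
cmd 6: advance +5 → t=61, phase=(6,6,16,16) → FL=S FR=S RL=W RR=W
cmd 7: advance +5 → t=66, phase=(11,11,1,1) → FL=S FR=S RL=S RR=S
cmd 8: advance +12 → t=78, phase=(3,3,13,13) → FL=S FR=S RL=S RR=S


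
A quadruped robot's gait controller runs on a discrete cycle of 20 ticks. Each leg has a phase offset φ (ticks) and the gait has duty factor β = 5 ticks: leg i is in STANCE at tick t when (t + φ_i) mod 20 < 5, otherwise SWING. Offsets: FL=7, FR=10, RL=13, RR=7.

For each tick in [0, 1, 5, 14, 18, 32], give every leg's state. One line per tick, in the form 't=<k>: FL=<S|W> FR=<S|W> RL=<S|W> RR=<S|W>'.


t=0: phase=(7,10,13,7) vs β=5 → FL=W FR=W RL=W RR=W
t=1: phase=(8,11,14,8) vs β=5 → FL=W FR=W RL=W RR=W
t=5: phase=(12,15,18,12) vs β=5 → FL=W FR=W RL=W RR=W
t=14: phase=(1,4,7,1) vs β=5 → FL=S FR=S RL=W RR=S
t=18: phase=(5,8,11,5) vs β=5 → FL=W FR=W RL=W RR=W
t=32: phase=(19,2,5,19) vs β=5 → FL=W FR=S RL=W RR=W

t=0: FL=W FR=W RL=W RR=W
t=1: FL=W FR=W RL=W RR=W
t=5: FL=W FR=W RL=W RR=W
t=14: FL=S FR=S RL=W RR=S
t=18: FL=W FR=W RL=W RR=W
t=32: FL=W FR=S RL=W RR=W


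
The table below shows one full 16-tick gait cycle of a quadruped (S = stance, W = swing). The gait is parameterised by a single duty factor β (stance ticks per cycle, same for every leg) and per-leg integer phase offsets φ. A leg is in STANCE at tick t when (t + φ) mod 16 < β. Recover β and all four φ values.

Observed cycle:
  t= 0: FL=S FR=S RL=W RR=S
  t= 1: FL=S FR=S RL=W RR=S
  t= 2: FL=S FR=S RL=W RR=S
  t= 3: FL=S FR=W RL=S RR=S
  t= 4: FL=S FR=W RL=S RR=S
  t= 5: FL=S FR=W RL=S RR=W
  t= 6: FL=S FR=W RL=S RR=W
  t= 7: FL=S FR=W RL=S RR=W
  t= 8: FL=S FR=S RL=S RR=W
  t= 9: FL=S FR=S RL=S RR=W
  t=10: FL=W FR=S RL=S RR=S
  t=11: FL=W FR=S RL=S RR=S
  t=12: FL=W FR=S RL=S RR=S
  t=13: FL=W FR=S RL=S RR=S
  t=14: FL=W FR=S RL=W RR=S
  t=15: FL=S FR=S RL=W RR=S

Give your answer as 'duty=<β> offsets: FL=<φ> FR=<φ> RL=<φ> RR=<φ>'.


duty=11 offsets: FL=1 FR=8 RL=13 RR=6

duty β = stance ticks per leg = 11
FL: stance ticks = 11; W→S at t=15 → φ=1
FR: stance ticks = 11; W→S at t=8 → φ=8
RL: stance ticks = 11; W→S at t=3 → φ=13
RR: stance ticks = 11; W→S at t=10 → φ=6


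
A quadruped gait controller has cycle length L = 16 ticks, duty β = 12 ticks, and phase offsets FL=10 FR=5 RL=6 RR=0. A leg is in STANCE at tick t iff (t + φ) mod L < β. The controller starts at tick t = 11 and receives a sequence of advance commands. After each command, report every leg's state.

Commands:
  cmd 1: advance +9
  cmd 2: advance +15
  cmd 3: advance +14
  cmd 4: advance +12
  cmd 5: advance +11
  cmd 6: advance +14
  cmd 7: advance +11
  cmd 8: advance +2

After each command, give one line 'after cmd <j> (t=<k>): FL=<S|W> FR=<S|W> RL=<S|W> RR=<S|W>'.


after cmd 1 (t=20): FL=W FR=S RL=S RR=S
after cmd 2 (t=35): FL=W FR=S RL=S RR=S
after cmd 3 (t=49): FL=S FR=S RL=S RR=S
after cmd 4 (t=61): FL=S FR=S RL=S RR=W
after cmd 5 (t=72): FL=S FR=W RL=W RR=S
after cmd 6 (t=86): FL=S FR=S RL=W RR=S
after cmd 7 (t=97): FL=S FR=S RL=S RR=S
after cmd 8 (t=99): FL=W FR=S RL=S RR=S

start t=11: FL=S FR=S RL=S RR=S
cmd 1: advance +9 → t=20, phase=(14,9,10,4) → FL=W FR=S RL=S RR=S
cmd 2: advance +15 → t=35, phase=(13,8,9,3) → FL=W FR=S RL=S RR=S
cmd 3: advance +14 → t=49, phase=(11,6,7,1) → FL=S FR=S RL=S RR=S
cmd 4: advance +12 → t=61, phase=(7,2,3,13) → FL=S FR=S RL=S RR=W
cmd 5: advance +11 → t=72, phase=(2,13,14,8) → FL=S FR=W RL=W RR=S
cmd 6: advance +14 → t=86, phase=(0,11,12,6) → FL=S FR=S RL=W RR=S
cmd 7: advance +11 → t=97, phase=(11,6,7,1) → FL=S FR=S RL=S RR=S
cmd 8: advance +2 → t=99, phase=(13,8,9,3) → FL=W FR=S RL=S RR=S


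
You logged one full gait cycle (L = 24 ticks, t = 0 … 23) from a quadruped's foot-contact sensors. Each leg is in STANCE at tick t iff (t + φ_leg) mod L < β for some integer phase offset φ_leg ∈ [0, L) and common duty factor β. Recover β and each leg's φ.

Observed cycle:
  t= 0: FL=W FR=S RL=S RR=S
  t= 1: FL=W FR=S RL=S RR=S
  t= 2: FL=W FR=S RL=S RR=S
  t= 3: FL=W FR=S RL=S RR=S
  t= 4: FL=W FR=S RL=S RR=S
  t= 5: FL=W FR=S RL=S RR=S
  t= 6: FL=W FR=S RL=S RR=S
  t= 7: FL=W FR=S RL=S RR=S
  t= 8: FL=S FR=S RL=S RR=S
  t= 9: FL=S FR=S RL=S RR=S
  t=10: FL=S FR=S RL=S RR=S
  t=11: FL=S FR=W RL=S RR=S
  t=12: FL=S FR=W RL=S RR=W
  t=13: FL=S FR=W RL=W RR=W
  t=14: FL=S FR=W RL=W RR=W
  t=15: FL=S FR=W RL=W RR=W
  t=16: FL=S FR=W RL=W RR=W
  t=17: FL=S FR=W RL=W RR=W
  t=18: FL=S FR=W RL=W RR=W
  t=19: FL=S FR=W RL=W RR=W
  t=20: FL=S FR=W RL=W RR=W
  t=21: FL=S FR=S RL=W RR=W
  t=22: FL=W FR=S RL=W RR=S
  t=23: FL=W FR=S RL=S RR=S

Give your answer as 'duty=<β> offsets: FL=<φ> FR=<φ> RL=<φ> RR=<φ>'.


duty β = stance ticks per leg = 14
FL: stance ticks = 14; W→S at t=8 → φ=16
FR: stance ticks = 14; W→S at t=21 → φ=3
RL: stance ticks = 14; W→S at t=23 → φ=1
RR: stance ticks = 14; W→S at t=22 → φ=2

duty=14 offsets: FL=16 FR=3 RL=1 RR=2


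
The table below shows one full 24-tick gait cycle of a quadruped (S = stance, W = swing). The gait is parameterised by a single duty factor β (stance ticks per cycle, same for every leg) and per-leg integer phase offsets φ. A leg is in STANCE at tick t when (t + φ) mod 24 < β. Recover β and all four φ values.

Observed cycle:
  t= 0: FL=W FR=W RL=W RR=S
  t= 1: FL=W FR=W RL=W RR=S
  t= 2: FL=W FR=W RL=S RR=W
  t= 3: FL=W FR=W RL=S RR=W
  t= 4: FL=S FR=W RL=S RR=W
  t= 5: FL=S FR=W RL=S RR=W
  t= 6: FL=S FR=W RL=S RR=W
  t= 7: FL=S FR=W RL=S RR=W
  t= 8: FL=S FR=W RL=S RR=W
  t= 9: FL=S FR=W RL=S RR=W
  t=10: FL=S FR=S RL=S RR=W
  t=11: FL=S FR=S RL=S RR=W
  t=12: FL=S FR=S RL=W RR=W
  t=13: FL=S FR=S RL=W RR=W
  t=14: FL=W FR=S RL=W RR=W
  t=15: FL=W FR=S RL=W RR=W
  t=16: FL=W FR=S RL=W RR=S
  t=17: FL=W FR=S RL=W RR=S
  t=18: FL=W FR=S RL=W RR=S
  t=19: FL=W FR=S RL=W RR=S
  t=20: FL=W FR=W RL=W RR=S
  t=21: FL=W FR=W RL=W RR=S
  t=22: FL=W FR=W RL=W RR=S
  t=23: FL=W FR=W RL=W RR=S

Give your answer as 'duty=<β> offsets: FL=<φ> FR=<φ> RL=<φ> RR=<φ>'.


duty=10 offsets: FL=20 FR=14 RL=22 RR=8

duty β = stance ticks per leg = 10
FL: stance ticks = 10; W→S at t=4 → φ=20
FR: stance ticks = 10; W→S at t=10 → φ=14
RL: stance ticks = 10; W→S at t=2 → φ=22
RR: stance ticks = 10; W→S at t=16 → φ=8


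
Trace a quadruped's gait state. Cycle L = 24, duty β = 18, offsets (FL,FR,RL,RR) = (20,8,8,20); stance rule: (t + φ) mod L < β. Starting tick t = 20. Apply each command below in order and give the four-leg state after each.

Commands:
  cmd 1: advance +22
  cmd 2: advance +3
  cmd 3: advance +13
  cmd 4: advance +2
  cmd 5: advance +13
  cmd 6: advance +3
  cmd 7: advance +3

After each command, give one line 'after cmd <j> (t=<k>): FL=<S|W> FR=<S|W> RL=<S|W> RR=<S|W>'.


after cmd 1 (t=42): FL=S FR=S RL=S RR=S
after cmd 2 (t=45): FL=S FR=S RL=S RR=S
after cmd 3 (t=58): FL=S FR=W RL=W RR=S
after cmd 4 (t=60): FL=S FR=W RL=W RR=S
after cmd 5 (t=73): FL=W FR=S RL=S RR=W
after cmd 6 (t=76): FL=S FR=S RL=S RR=S
after cmd 7 (t=79): FL=S FR=S RL=S RR=S

start t=20: FL=S FR=S RL=S RR=S
cmd 1: advance +22 → t=42, phase=(14,2,2,14) → FL=S FR=S RL=S RR=S
cmd 2: advance +3 → t=45, phase=(17,5,5,17) → FL=S FR=S RL=S RR=S
cmd 3: advance +13 → t=58, phase=(6,18,18,6) → FL=S FR=W RL=W RR=S
cmd 4: advance +2 → t=60, phase=(8,20,20,8) → FL=S FR=W RL=W RR=S
cmd 5: advance +13 → t=73, phase=(21,9,9,21) → FL=W FR=S RL=S RR=W
cmd 6: advance +3 → t=76, phase=(0,12,12,0) → FL=S FR=S RL=S RR=S
cmd 7: advance +3 → t=79, phase=(3,15,15,3) → FL=S FR=S RL=S RR=S


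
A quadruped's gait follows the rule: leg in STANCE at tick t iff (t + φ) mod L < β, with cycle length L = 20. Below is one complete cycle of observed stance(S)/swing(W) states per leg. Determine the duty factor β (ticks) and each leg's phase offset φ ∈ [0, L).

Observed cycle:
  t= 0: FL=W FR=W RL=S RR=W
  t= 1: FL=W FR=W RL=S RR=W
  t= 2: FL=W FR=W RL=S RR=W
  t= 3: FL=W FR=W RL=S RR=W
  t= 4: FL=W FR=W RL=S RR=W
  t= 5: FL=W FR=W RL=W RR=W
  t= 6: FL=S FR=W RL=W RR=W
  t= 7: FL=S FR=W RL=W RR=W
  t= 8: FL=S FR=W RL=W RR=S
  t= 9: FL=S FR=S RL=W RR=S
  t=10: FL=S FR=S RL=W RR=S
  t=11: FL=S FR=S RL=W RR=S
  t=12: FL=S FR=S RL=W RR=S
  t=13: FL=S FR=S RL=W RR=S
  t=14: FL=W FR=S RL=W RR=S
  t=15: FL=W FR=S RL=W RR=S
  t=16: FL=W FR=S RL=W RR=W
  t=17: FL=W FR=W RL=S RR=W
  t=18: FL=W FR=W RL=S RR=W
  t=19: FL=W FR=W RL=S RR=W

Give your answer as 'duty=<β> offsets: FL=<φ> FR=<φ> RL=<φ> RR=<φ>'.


duty=8 offsets: FL=14 FR=11 RL=3 RR=12

duty β = stance ticks per leg = 8
FL: stance ticks = 8; W→S at t=6 → φ=14
FR: stance ticks = 8; W→S at t=9 → φ=11
RL: stance ticks = 8; W→S at t=17 → φ=3
RR: stance ticks = 8; W→S at t=8 → φ=12


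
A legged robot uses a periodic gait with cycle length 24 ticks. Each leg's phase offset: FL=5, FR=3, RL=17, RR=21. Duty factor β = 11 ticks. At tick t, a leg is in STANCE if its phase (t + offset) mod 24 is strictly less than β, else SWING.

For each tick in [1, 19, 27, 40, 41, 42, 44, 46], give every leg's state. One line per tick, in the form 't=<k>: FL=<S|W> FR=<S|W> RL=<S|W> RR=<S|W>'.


t=1: FL=S FR=S RL=W RR=W
t=19: FL=S FR=W RL=W RR=W
t=27: FL=S FR=S RL=W RR=S
t=40: FL=W FR=W RL=S RR=W
t=41: FL=W FR=W RL=S RR=W
t=42: FL=W FR=W RL=W RR=W
t=44: FL=S FR=W RL=W RR=W
t=46: FL=S FR=S RL=W RR=W

t=1: phase=(6,4,18,22) vs β=11 → FL=S FR=S RL=W RR=W
t=19: phase=(0,22,12,16) vs β=11 → FL=S FR=W RL=W RR=W
t=27: phase=(8,6,20,0) vs β=11 → FL=S FR=S RL=W RR=S
t=40: phase=(21,19,9,13) vs β=11 → FL=W FR=W RL=S RR=W
t=41: phase=(22,20,10,14) vs β=11 → FL=W FR=W RL=S RR=W
t=42: phase=(23,21,11,15) vs β=11 → FL=W FR=W RL=W RR=W
t=44: phase=(1,23,13,17) vs β=11 → FL=S FR=W RL=W RR=W
t=46: phase=(3,1,15,19) vs β=11 → FL=S FR=S RL=W RR=W


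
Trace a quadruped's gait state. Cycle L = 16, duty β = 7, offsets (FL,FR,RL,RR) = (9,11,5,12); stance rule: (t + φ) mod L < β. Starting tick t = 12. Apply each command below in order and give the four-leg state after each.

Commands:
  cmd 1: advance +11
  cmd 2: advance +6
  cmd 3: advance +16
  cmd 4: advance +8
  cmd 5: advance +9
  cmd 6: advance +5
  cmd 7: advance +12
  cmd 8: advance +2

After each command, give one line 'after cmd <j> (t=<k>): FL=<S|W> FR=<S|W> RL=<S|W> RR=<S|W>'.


start t=12: FL=S FR=W RL=S RR=W
cmd 1: advance +11 → t=23, phase=(0,2,12,3) → FL=S FR=S RL=W RR=S
cmd 2: advance +6 → t=29, phase=(6,8,2,9) → FL=S FR=W RL=S RR=W
cmd 3: advance +16 → t=45, phase=(6,8,2,9) → FL=S FR=W RL=S RR=W
cmd 4: advance +8 → t=53, phase=(14,0,10,1) → FL=W FR=S RL=W RR=S
cmd 5: advance +9 → t=62, phase=(7,9,3,10) → FL=W FR=W RL=S RR=W
cmd 6: advance +5 → t=67, phase=(12,14,8,15) → FL=W FR=W RL=W RR=W
cmd 7: advance +12 → t=79, phase=(8,10,4,11) → FL=W FR=W RL=S RR=W
cmd 8: advance +2 → t=81, phase=(10,12,6,13) → FL=W FR=W RL=S RR=W

after cmd 1 (t=23): FL=S FR=S RL=W RR=S
after cmd 2 (t=29): FL=S FR=W RL=S RR=W
after cmd 3 (t=45): FL=S FR=W RL=S RR=W
after cmd 4 (t=53): FL=W FR=S RL=W RR=S
after cmd 5 (t=62): FL=W FR=W RL=S RR=W
after cmd 6 (t=67): FL=W FR=W RL=W RR=W
after cmd 7 (t=79): FL=W FR=W RL=S RR=W
after cmd 8 (t=81): FL=W FR=W RL=S RR=W


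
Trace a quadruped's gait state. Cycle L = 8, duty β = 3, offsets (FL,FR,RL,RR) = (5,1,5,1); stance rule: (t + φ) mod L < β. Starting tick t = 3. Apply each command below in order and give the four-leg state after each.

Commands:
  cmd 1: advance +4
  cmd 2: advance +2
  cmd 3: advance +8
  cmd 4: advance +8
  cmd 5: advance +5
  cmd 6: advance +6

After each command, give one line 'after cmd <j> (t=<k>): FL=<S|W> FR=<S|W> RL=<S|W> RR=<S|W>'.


after cmd 1 (t=7): FL=W FR=S RL=W RR=S
after cmd 2 (t=9): FL=W FR=S RL=W RR=S
after cmd 3 (t=17): FL=W FR=S RL=W RR=S
after cmd 4 (t=25): FL=W FR=S RL=W RR=S
after cmd 5 (t=30): FL=W FR=W RL=W RR=W
after cmd 6 (t=36): FL=S FR=W RL=S RR=W

start t=3: FL=S FR=W RL=S RR=W
cmd 1: advance +4 → t=7, phase=(4,0,4,0) → FL=W FR=S RL=W RR=S
cmd 2: advance +2 → t=9, phase=(6,2,6,2) → FL=W FR=S RL=W RR=S
cmd 3: advance +8 → t=17, phase=(6,2,6,2) → FL=W FR=S RL=W RR=S
cmd 4: advance +8 → t=25, phase=(6,2,6,2) → FL=W FR=S RL=W RR=S
cmd 5: advance +5 → t=30, phase=(3,7,3,7) → FL=W FR=W RL=W RR=W
cmd 6: advance +6 → t=36, phase=(1,5,1,5) → FL=S FR=W RL=S RR=W
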